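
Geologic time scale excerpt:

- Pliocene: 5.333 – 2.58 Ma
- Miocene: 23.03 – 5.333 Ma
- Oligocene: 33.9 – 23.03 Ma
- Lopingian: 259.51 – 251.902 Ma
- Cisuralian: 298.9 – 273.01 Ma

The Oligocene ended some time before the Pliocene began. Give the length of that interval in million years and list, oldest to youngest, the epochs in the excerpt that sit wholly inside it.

17.697 million years; Miocene

The Oligocene closes at 23.03 Ma and the Pliocene opens at 5.333 Ma, so the interval is 23.03 − 5.333 = 17.697 Myr.
An epoch fits inside if it starts at or after 23.03 Ma and ends at or before 5.333 Ma; oldest first that gives Miocene.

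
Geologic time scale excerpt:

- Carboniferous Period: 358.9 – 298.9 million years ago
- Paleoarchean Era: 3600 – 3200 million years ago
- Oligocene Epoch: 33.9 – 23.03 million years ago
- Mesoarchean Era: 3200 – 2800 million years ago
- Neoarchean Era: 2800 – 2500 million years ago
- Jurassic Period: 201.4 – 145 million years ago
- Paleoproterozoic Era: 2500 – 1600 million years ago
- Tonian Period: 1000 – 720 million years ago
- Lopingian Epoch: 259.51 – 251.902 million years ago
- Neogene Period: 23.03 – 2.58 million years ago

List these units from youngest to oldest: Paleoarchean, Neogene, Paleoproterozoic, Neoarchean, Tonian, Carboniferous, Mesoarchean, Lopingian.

Neogene, Lopingian, Carboniferous, Tonian, Paleoproterozoic, Neoarchean, Mesoarchean, Paleoarchean

The oldest of these is Paleoarchean (starts 3600 Ma) and the youngest is Neogene (ends 2.58 Ma).
In between, by decreasing start age: Mesoarchean (3200), Neoarchean (2800), Paleoproterozoic (2500), Tonian (1000), Carboniferous (358.9), Lopingian (259.51).
Listing youngest first means reversing that sequence.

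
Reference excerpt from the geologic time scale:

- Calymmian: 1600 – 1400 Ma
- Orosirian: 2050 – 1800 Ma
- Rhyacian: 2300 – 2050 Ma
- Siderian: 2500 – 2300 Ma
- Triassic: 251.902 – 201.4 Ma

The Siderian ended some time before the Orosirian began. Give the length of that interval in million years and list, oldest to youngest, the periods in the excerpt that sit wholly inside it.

250 million years; Rhyacian

End of Siderian = 2300 Ma; start of Orosirian = 2050 Ma.
Gap = 2300 − 2050 = 250 Myr.
Periods wholly inside 2300–2050 Ma: Rhyacian (2300–2050).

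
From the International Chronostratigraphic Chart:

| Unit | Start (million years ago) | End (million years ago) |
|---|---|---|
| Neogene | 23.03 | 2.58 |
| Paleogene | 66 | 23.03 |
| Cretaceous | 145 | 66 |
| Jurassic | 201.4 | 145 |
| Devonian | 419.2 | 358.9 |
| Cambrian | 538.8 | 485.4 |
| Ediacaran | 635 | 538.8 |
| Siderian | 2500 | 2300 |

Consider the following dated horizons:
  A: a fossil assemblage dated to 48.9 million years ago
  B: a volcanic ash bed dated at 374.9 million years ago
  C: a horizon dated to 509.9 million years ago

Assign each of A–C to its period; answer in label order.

A — Paleogene; B — Devonian; C — Cambrian

A: 48.9 Ma lies in 66–23.03 Ma, so Paleogene.
B: 374.9 Ma lies in 419.2–358.9 Ma, so Devonian.
C: 509.9 Ma lies in 538.8–485.4 Ma, so Cambrian.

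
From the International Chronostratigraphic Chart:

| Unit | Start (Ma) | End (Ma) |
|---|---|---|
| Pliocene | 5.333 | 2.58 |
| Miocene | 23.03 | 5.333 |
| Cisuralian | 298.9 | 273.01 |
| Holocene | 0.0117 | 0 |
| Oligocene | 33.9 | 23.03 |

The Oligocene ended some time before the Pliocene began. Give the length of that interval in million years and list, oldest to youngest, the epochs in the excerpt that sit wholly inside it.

End of Oligocene = 23.03 Ma; start of Pliocene = 5.333 Ma.
Gap = 23.03 − 5.333 = 17.697 Myr.
Epochs wholly inside 23.03–5.333 Ma: Miocene (23.03–5.333).

17.697 million years; Miocene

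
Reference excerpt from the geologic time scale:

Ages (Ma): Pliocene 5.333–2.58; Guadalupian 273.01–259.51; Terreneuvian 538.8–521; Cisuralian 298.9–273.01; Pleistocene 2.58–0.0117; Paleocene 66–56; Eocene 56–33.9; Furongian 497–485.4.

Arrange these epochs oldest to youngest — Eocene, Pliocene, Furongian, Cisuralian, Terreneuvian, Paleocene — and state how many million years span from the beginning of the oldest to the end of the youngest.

Terreneuvian, Furongian, Cisuralian, Paleocene, Eocene, Pliocene; total span 536.22 Myr

Start ages (Ma): Terreneuvian 538.8, Furongian 497, Cisuralian 298.9, Paleocene 66, Eocene 56, Pliocene 5.333.
Ordered oldest to youngest: Terreneuvian, Furongian, Cisuralian, Paleocene, Eocene, Pliocene.
Span = 538.8 − 2.58 = 536.22 Myr.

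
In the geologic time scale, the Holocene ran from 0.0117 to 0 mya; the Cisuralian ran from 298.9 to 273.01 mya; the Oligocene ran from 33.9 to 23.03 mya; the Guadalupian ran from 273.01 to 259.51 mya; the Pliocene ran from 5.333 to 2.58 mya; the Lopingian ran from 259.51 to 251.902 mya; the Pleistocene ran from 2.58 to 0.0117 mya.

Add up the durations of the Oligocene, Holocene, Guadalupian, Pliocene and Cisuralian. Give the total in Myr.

53.0247 million years

Duration is start − end for each: (33.9 − 23.03) + (0.0117 − 0) + (273.01 − 259.51) + (5.333 − 2.58) + (298.9 − 273.01).
That is 10.87 + 0.0117 + 13.5 + 2.753 + 25.89, which totals 53.0247 million years.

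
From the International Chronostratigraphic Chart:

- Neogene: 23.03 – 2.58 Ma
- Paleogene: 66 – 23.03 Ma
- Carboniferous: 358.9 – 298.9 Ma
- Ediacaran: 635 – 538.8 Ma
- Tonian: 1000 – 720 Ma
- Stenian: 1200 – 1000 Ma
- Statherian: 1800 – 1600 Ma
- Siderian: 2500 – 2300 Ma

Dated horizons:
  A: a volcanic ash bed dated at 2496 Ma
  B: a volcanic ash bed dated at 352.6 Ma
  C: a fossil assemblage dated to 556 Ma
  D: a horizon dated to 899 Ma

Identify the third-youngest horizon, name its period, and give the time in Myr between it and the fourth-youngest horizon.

Smaller Ma means younger, so youngest first: B 352.6 < C 556 < D 899 < A 2496.
Counting 3 along gives D (899 Ma); the excerpt puts that inside the Tonian, 1000–720 Ma.
Next in line is A (2496 Ma), and 2496 − 899 = 1597 Myr.

D, in the Tonian; 1597 million years to A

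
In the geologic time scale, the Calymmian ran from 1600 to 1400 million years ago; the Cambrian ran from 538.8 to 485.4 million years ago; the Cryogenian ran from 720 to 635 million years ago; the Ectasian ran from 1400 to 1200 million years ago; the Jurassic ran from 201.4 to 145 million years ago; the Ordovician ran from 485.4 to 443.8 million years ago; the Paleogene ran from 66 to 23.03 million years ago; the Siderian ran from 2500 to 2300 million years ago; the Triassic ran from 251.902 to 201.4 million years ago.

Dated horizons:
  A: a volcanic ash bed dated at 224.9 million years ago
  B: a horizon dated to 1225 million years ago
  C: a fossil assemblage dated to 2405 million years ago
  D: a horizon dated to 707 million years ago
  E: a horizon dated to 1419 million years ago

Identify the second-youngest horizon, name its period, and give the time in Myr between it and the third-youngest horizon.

Smaller Ma means younger, so youngest first: A 224.9 < D 707 < B 1225 < E 1419 < C 2405.
Counting 2 along gives D (707 Ma); the excerpt puts that inside the Cryogenian, 720–635 Ma.
Next in line is B (1225 Ma), and 1225 − 707 = 518 Myr.

D, in the Cryogenian; 518 million years to B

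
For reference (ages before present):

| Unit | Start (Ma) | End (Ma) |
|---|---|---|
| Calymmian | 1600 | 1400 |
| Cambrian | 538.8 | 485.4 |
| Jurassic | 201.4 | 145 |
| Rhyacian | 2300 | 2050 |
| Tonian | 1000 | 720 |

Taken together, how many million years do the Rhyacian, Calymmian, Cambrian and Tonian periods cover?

Each duration: Rhyacian = 250; Calymmian = 200; Cambrian = 53.4; Tonian = 280.
Sum: 250 + 200 + 53.4 + 280 = 783.4 Myr.

783.4 million years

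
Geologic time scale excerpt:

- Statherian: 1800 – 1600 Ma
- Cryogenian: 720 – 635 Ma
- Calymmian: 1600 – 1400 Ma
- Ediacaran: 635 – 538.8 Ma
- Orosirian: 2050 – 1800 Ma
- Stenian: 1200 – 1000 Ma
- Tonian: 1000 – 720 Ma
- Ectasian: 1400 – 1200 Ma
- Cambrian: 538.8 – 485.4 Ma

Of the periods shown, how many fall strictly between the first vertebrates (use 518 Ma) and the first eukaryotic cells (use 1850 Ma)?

7

1850 Ma sits inside the Orosirian (2050–1800) and 518 Ma inside the Cambrian (538.8–485.4); neither of those is wholly between the two dates.
The listed periods lying completely between them are Statherian, Calymmian, Ectasian, Stenian, Tonian, Cryogenian, Ediacaran — 7 in all.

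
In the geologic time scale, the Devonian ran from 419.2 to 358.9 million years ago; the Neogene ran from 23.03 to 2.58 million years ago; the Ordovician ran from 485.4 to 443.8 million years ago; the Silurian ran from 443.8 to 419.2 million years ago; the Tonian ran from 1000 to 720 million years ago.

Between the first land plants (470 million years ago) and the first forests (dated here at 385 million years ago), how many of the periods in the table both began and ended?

1

The older date is 470 Ma and the younger is 385 Ma.
Periods with start < 470 and end > 385 Ma: Silurian (443.8–419.2).
That is 1 complete period.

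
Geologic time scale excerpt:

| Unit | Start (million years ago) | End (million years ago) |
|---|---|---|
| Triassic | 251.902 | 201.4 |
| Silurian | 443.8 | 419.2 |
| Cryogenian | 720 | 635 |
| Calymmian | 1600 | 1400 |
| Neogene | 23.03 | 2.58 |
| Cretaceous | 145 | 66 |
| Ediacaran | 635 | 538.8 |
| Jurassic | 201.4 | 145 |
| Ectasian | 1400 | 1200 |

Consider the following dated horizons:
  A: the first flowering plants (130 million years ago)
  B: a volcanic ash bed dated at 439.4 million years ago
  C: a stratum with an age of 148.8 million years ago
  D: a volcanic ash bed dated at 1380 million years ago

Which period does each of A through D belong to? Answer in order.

A — Cretaceous; B — Silurian; C — Jurassic; D — Ectasian

A: 130 Ma lies in 145–66 Ma, so Cretaceous.
B: 439.4 Ma lies in 443.8–419.2 Ma, so Silurian.
C: 148.8 Ma lies in 201.4–145 Ma, so Jurassic.
D: 1380 Ma lies in 1400–1200 Ma, so Ectasian.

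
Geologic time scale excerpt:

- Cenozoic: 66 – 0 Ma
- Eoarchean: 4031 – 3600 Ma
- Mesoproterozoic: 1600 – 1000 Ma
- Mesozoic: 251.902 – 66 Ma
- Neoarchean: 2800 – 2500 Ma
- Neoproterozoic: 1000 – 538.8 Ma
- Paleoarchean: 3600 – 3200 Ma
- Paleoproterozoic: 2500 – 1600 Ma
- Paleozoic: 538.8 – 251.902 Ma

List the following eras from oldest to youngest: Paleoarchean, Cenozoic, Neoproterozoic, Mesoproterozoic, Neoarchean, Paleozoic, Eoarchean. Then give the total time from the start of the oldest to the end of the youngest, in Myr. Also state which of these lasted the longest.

Eoarchean, Paleoarchean, Neoarchean, Mesoproterozoic, Neoproterozoic, Paleozoic, Cenozoic; total span 4031 Myr; longest is Mesoproterozoic

Start ages (Ma): Eoarchean 4031, Paleoarchean 3600, Neoarchean 2800, Mesoproterozoic 1600, Neoproterozoic 1000, Paleozoic 538.8, Cenozoic 66.
Ordered oldest to youngest: Eoarchean, Paleoarchean, Neoarchean, Mesoproterozoic, Neoproterozoic, Paleozoic, Cenozoic.
Span = 4031 − 0 = 4031 Myr.
Durations: Neoarchean 300, Mesoproterozoic 600, Paleoarchean 400, Cenozoic 66, Eoarchean 431, Neoproterozoic 461.2, Paleozoic 286.898 → longest is Mesoproterozoic (600 Myr).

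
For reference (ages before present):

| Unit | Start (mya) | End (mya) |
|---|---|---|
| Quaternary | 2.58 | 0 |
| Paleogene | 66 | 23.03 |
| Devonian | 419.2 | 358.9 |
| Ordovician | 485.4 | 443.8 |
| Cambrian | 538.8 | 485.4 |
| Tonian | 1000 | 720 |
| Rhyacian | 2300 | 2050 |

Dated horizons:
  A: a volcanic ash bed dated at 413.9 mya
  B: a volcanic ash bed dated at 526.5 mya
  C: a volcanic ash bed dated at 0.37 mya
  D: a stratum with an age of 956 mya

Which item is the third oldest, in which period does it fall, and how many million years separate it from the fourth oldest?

Sorted oldest-first by Ma: D (956), B (526.5), A (413.9), C (0.37).
The third oldest is A at 413.9 Ma, which lies in 419.2–358.9 Ma: the Devonian.
The fourth oldest is C at 0.37 Ma; separation = |413.9 − 0.37| = 413.53 Myr.

A, in the Devonian; 413.53 million years to C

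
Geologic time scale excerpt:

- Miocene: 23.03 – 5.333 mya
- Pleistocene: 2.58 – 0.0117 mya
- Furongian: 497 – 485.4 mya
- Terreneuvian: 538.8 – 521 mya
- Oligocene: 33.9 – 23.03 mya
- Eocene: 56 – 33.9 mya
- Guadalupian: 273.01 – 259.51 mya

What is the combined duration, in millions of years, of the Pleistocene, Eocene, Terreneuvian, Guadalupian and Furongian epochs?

67.5683 million years

Each duration: Pleistocene = 2.5683; Eocene = 22.1; Terreneuvian = 17.8; Guadalupian = 13.5; Furongian = 11.6.
Sum: 2.5683 + 22.1 + 17.8 + 13.5 + 11.6 = 67.5683 Myr.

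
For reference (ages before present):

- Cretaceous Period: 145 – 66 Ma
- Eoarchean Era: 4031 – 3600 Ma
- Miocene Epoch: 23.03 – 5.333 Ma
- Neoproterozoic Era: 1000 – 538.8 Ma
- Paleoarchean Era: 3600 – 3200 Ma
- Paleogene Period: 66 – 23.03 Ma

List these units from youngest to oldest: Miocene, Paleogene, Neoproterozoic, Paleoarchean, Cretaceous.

Miocene, Paleogene, Cretaceous, Neoproterozoic, Paleoarchean

The oldest of these is Paleoarchean (starts 3600 Ma) and the youngest is Miocene (ends 5.333 Ma).
In between, by decreasing start age: Neoproterozoic (1000), Cretaceous (145), Paleogene (66).
Listing youngest first means reversing that sequence.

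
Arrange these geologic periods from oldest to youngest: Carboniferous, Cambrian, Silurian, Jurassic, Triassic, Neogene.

Cambrian → Silurian → Carboniferous → Triassic → Jurassic → Neogene

Era membership (oldest first within each) — Paleozoic: Cambrian, Silurian, Carboniferous; Mesozoic: Triassic, Jurassic; Cenozoic: Neogene. Paleozoic precedes Mesozoic, which precedes Cenozoic. Concatenating the groups in that era order gives oldest to youngest directly.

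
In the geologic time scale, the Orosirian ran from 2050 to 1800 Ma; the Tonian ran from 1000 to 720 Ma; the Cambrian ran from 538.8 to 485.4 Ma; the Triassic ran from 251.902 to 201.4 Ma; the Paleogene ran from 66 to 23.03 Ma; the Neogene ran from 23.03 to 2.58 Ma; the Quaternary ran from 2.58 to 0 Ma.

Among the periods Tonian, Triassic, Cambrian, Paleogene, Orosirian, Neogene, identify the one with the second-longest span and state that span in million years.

Orosirian, 250 million years

Durations: Tonian 280; Triassic 50.502; Cambrian 53.4; Paleogene 42.97; Orosirian 250; Neogene 20.45 Myr.
Sorted longest-first: Tonian (280), Orosirian (250), Cambrian (53.4), Triassic (50.502), Paleogene (42.97), Neogene (20.45).
The second longest is Orosirian at 250 Myr.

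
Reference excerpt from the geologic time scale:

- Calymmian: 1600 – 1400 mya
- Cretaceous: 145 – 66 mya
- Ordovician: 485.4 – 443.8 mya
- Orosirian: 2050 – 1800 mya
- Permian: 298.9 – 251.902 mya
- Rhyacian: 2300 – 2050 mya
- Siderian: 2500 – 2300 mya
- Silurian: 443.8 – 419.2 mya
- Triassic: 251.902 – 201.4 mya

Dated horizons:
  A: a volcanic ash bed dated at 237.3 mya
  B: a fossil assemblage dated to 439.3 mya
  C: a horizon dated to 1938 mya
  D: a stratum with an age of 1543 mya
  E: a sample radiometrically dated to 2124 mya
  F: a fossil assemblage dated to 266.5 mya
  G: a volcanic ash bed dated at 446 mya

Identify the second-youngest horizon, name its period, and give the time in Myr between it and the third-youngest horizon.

F, in the Permian; 172.8 million years to B

Sorted youngest-first by Ma: A (237.3), F (266.5), B (439.3), G (446), D (1543), C (1938), E (2124).
The second youngest is F at 266.5 Ma, which lies in 298.9–251.902 Ma: the Permian.
The third youngest is B at 439.3 Ma; separation = |266.5 − 439.3| = 172.8 Myr.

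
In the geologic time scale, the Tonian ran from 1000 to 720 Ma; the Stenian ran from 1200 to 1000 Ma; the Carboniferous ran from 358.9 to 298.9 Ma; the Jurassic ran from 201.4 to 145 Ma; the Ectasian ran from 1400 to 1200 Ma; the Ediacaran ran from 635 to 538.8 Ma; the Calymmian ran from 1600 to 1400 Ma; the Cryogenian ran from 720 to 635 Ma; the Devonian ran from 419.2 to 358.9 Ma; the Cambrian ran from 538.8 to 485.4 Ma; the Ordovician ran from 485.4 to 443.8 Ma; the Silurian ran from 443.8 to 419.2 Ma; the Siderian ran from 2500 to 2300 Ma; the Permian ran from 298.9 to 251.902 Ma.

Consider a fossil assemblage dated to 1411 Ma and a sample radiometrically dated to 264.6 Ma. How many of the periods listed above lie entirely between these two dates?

10

1411 Ma sits inside the Calymmian (1600–1400) and 264.6 Ma inside the Permian (298.9–251.902); neither of those is wholly between the two dates.
The listed periods lying completely between them are Ectasian, Stenian, Tonian, Cryogenian, Ediacaran, Cambrian, Ordovician, Silurian, Devonian, Carboniferous — 10 in all.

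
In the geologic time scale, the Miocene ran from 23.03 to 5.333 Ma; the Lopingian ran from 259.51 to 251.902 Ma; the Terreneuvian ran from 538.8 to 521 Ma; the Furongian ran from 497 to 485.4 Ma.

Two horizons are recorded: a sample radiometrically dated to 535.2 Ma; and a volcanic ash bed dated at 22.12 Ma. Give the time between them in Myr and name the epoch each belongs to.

Elapsed time: 535.2 − 22.12 = 513.08 Myr.
535.2 Ma lies within 538.8–521 Ma: Terreneuvian.
22.12 Ma lies within 23.03–5.333 Ma: Miocene.

513.08 million years apart; the first in the Terreneuvian, the second in the Miocene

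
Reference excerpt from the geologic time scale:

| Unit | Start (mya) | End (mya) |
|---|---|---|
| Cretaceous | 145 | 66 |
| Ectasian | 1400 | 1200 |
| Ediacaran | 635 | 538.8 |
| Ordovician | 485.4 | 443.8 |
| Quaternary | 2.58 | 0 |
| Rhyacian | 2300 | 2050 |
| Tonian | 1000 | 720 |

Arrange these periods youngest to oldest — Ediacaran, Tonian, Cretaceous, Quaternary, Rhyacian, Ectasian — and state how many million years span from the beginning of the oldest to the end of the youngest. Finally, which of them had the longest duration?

From the excerpt: Ediacaran 635–538.8; Tonian 1000–720; Cretaceous 145–66; Quaternary 2.58–0; Rhyacian 2300–2050; Ectasian 1400–1200 (Ma).
Larger Ma is earlier, so the oldest is Rhyacian and the youngest is Quaternary; youngest to oldest: Quaternary, Cretaceous, Ediacaran, Tonian, Ectasian, Rhyacian.
Oldest start 2300 minus youngest end 0 gives 2300 Myr overall.
Individual lengths (start − end): Rhyacian 250; Ediacaran 96.2; Ectasian 200; Tonian 280; Quaternary 2.58; Cretaceous 79. The largest is Tonian at 280 Myr.

Quaternary, Cretaceous, Ediacaran, Tonian, Ectasian, Rhyacian; total span 2300 Myr; longest is Tonian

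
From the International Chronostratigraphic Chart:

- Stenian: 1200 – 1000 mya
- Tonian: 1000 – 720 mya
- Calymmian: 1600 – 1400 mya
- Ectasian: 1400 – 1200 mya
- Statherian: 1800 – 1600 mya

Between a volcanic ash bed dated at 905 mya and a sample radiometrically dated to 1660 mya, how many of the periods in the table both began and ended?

1660 Ma sits inside the Statherian (1800–1600) and 905 Ma inside the Tonian (1000–720); neither of those is wholly between the two dates.
The listed periods lying completely between them are Calymmian, Ectasian, Stenian — 3 in all.

3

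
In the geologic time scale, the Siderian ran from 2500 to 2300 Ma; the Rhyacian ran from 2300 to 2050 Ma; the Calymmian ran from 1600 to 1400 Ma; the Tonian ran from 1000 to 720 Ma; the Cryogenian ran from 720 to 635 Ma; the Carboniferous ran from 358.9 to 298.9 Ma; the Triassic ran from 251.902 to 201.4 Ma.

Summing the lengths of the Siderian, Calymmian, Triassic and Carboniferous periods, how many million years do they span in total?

510.502 million years

Duration is start − end for each: (2500 − 2300) + (1600 − 1400) + (251.902 − 201.4) + (358.9 − 298.9).
That is 200 + 200 + 50.502 + 60, which totals 510.502 million years.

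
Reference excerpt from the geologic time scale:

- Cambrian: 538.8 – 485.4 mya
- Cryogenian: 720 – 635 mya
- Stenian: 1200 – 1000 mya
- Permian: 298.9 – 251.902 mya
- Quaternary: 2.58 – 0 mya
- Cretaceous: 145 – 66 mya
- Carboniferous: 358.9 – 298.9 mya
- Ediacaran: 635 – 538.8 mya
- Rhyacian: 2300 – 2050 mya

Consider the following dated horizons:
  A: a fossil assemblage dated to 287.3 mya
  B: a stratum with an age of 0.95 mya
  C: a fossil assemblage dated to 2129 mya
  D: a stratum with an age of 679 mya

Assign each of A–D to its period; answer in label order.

A: 287.3 Ma lies in 298.9–251.902 Ma, so Permian.
B: 0.95 Ma lies in 2.58–0 Ma, so Quaternary.
C: 2129 Ma lies in 2300–2050 Ma, so Rhyacian.
D: 679 Ma lies in 720–635 Ma, so Cryogenian.

A — Permian; B — Quaternary; C — Rhyacian; D — Cryogenian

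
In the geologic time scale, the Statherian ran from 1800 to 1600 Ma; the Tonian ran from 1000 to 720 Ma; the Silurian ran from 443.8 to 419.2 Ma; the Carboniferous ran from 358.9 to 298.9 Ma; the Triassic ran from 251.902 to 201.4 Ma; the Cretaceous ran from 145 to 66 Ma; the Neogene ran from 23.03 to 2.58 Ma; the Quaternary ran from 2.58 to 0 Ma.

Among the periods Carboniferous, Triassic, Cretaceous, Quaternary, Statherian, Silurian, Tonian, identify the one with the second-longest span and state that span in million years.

Statherian, 200 million years

Durations: Carboniferous 60; Triassic 50.502; Cretaceous 79; Quaternary 2.58; Statherian 200; Silurian 24.6; Tonian 280 Myr.
Sorted longest-first: Tonian (280), Statherian (200), Cretaceous (79), Carboniferous (60), Triassic (50.502), Silurian (24.6), Quaternary (2.58).
The second longest is Statherian at 200 Myr.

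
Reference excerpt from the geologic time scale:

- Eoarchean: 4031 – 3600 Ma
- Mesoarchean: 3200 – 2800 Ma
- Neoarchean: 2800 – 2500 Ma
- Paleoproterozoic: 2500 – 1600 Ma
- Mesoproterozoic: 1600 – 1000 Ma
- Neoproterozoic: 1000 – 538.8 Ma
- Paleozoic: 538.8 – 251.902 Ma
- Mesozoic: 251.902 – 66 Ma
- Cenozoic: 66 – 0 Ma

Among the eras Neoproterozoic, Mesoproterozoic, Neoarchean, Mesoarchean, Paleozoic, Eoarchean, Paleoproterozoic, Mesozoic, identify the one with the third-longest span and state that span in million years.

Durations: Neoproterozoic 461.2; Mesoproterozoic 600; Neoarchean 300; Mesoarchean 400; Paleozoic 286.898; Eoarchean 431; Paleoproterozoic 900; Mesozoic 185.902 Myr.
Sorted longest-first: Paleoproterozoic (900), Mesoproterozoic (600), Neoproterozoic (461.2), Eoarchean (431), Mesoarchean (400), Neoarchean (300), Paleozoic (286.898), Mesozoic (185.902).
The third longest is Neoproterozoic at 461.2 Myr.

Neoproterozoic, 461.2 million years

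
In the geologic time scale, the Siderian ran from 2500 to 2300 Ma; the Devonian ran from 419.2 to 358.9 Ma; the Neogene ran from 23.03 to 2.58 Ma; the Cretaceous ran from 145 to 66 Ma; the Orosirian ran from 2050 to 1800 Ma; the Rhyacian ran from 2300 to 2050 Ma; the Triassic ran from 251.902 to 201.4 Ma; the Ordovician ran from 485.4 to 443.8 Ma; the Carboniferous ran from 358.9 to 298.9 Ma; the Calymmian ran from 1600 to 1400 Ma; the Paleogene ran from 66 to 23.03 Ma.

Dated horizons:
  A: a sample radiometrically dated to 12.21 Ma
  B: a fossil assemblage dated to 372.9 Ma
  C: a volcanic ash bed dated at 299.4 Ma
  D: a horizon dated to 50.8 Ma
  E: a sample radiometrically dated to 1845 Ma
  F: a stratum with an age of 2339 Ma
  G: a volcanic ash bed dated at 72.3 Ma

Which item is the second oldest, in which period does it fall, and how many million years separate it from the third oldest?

E, in the Orosirian; 1472.1 million years to B

Sorted oldest-first by Ma: F (2339), E (1845), B (372.9), C (299.4), G (72.3), D (50.8), A (12.21).
The second oldest is E at 1845 Ma, which lies in 2050–1800 Ma: the Orosirian.
The third oldest is B at 372.9 Ma; separation = |1845 − 372.9| = 1472.1 Myr.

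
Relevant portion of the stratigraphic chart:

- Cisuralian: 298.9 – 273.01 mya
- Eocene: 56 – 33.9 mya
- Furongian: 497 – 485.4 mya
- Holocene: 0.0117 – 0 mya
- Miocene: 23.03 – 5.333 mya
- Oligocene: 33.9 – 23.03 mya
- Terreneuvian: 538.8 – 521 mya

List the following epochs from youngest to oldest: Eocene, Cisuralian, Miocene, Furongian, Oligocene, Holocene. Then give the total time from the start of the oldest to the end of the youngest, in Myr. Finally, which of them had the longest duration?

From the excerpt: Eocene 56–33.9; Cisuralian 298.9–273.01; Miocene 23.03–5.333; Furongian 497–485.4; Oligocene 33.9–23.03; Holocene 0.0117–0 (Ma).
Larger Ma is earlier, so the oldest is Furongian and the youngest is Holocene; youngest to oldest: Holocene, Miocene, Oligocene, Eocene, Cisuralian, Furongian.
Oldest start 497 minus youngest end 0 gives 497 Myr overall.
Individual lengths (start − end): Holocene 0.0117; Oligocene 10.87; Miocene 17.697; Eocene 22.1; Furongian 11.6; Cisuralian 25.89. The largest is Cisuralian at 25.89 Myr.

Holocene → Miocene → Oligocene → Eocene → Cisuralian → Furongian; total span 497 Myr; longest is Cisuralian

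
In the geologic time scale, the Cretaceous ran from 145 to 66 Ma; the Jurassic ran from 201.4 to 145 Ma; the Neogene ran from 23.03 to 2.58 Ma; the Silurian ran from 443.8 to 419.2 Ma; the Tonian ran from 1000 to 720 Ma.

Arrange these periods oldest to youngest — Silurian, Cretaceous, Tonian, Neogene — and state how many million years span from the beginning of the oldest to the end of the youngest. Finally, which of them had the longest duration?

Start ages (Ma): Tonian 1000, Silurian 443.8, Cretaceous 145, Neogene 23.03.
Ordered oldest to youngest: Tonian, Silurian, Cretaceous, Neogene.
Span = 1000 − 2.58 = 997.42 Myr.
Durations: Cretaceous 79, Tonian 280, Neogene 20.45, Silurian 24.6 → longest is Tonian (280 Myr).

Tonian → Silurian → Cretaceous → Neogene; total span 997.42 Myr; longest is Tonian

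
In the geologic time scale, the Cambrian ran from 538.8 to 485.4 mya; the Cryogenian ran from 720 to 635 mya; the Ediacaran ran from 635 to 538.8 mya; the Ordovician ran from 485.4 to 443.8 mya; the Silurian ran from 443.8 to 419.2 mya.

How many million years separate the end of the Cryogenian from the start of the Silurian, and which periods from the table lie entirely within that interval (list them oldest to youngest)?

The Cryogenian closes at 635 Ma and the Silurian opens at 443.8 Ma, so the interval is 635 − 443.8 = 191.2 Myr.
A period fits inside if it starts at or after 635 Ma and ends at or before 443.8 Ma; oldest first that gives Ediacaran, Cambrian, Ordovician.

191.2 million years; Ediacaran, Cambrian, Ordovician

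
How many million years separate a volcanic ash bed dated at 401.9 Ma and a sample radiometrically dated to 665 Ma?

665 − 401.9 = 263.1 million years.

263.1 million years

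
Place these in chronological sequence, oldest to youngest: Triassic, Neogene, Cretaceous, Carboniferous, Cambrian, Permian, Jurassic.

Era membership (oldest first within each) — Paleozoic: Cambrian, Carboniferous, Permian; Mesozoic: Triassic, Jurassic, Cretaceous; Cenozoic: Neogene. Paleozoic precedes Mesozoic, which precedes Cenozoic. Concatenating the groups in that era order gives oldest to youngest directly.

Cambrian, Carboniferous, Permian, Triassic, Jurassic, Cretaceous, Neogene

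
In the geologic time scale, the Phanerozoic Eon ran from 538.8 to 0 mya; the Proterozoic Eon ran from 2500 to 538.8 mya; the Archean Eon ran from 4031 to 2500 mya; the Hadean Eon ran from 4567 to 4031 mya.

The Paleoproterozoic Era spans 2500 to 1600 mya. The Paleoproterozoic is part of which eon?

Proterozoic

The Paleoproterozoic (2500–1600 Ma) lies entirely within 2500–538.8 Ma, the Proterozoic Eon.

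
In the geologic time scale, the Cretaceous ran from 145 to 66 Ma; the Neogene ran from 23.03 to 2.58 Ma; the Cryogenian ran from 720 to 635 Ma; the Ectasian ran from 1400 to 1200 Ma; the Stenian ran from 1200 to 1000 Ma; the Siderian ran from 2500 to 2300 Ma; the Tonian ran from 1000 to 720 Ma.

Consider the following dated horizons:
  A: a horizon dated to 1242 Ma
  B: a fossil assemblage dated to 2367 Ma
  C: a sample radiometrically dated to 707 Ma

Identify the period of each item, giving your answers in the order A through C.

A — Ectasian; B — Siderian; C — Cryogenian

A: 1242 Ma lies in 1400–1200 Ma, so Ectasian.
B: 2367 Ma lies in 2500–2300 Ma, so Siderian.
C: 707 Ma lies in 720–635 Ma, so Cryogenian.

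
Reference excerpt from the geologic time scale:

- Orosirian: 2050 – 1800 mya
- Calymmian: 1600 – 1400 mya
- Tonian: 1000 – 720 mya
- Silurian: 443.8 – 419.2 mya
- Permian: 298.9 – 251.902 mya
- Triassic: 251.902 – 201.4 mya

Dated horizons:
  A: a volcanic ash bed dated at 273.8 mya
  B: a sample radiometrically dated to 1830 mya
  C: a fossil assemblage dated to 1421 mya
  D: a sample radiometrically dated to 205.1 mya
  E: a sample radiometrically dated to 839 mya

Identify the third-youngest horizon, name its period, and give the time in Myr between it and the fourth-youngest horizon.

Sorted youngest-first by Ma: D (205.1), A (273.8), E (839), C (1421), B (1830).
The third youngest is E at 839 Ma, which lies in 1000–720 Ma: the Tonian.
The fourth youngest is C at 1421 Ma; separation = |839 − 1421| = 582 Myr.

E, in the Tonian; 582 million years to C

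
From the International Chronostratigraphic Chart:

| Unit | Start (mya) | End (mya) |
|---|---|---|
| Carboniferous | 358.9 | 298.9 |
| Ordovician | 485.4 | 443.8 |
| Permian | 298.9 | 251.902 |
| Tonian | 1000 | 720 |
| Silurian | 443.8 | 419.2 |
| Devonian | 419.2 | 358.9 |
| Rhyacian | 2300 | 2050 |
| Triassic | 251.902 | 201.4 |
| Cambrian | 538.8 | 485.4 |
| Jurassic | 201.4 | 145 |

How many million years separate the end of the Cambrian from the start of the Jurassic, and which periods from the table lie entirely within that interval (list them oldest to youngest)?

End of Cambrian = 485.4 Ma; start of Jurassic = 201.4 Ma.
Gap = 485.4 − 201.4 = 284 Myr.
Periods wholly inside 485.4–201.4 Ma: Ordovician (485.4–443.8), Silurian (443.8–419.2), Devonian (419.2–358.9), Carboniferous (358.9–298.9), Permian (298.9–251.902), Triassic (251.902–201.4).

284 million years; Ordovician, Silurian, Devonian, Carboniferous, Permian, Triassic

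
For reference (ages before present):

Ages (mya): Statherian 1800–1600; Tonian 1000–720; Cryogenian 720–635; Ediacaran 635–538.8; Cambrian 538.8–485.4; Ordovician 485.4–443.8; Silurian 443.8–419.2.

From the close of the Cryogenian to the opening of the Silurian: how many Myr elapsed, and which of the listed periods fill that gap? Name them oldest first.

End of Cryogenian = 635 Ma; start of Silurian = 443.8 Ma.
Gap = 635 − 443.8 = 191.2 Myr.
Periods wholly inside 635–443.8 Ma: Ediacaran (635–538.8), Cambrian (538.8–485.4), Ordovician (485.4–443.8).

191.2 million years; Ediacaran, Cambrian, Ordovician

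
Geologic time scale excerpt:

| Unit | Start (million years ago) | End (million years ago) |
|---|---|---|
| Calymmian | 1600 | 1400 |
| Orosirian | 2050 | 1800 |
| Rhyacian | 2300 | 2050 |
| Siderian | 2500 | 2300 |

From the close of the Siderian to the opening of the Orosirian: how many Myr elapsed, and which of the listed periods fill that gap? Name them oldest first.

End of Siderian = 2300 Ma; start of Orosirian = 2050 Ma.
Gap = 2300 − 2050 = 250 Myr.
Periods wholly inside 2300–2050 Ma: Rhyacian (2300–2050).

250 million years; Rhyacian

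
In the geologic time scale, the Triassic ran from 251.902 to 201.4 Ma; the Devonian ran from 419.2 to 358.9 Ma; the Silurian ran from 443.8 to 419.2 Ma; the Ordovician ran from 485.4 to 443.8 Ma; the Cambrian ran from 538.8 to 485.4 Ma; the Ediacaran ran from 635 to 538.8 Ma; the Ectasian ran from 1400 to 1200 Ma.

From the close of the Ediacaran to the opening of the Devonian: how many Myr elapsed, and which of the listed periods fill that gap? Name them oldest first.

119.6 million years; Cambrian, Ordovician, Silurian

End of Ediacaran = 538.8 Ma; start of Devonian = 419.2 Ma.
Gap = 538.8 − 419.2 = 119.6 Myr.
Periods wholly inside 538.8–419.2 Ma: Cambrian (538.8–485.4), Ordovician (485.4–443.8), Silurian (443.8–419.2).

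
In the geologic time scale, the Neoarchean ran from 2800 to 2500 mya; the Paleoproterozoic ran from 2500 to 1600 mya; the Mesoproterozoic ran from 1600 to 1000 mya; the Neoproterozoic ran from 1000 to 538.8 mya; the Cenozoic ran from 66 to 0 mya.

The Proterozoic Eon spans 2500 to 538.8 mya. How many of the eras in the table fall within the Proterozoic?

Eras inside 2500–538.8 Ma: Paleoproterozoic, Mesoproterozoic, Neoproterozoic — 3 in total.

3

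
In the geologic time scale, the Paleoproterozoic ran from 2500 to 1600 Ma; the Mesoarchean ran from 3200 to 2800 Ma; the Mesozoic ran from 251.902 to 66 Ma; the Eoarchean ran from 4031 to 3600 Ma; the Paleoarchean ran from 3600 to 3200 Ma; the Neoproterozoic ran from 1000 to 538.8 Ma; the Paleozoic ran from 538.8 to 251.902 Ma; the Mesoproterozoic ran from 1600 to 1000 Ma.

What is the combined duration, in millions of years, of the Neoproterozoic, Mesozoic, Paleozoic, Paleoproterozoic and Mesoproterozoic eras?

Each duration: Neoproterozoic = 461.2; Mesozoic = 185.902; Paleozoic = 286.898; Paleoproterozoic = 900; Mesoproterozoic = 600.
Sum: 461.2 + 185.902 + 286.898 + 900 + 600 = 2434 Myr.

2434 million years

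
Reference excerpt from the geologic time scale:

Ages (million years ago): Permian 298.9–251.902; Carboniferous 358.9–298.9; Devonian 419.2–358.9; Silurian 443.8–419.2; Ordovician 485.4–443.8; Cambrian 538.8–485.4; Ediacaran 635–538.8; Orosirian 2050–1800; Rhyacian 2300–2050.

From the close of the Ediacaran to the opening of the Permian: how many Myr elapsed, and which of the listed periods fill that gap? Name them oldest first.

End of Ediacaran = 538.8 Ma; start of Permian = 298.9 Ma.
Gap = 538.8 − 298.9 = 239.9 Myr.
Periods wholly inside 538.8–298.9 Ma: Cambrian (538.8–485.4), Ordovician (485.4–443.8), Silurian (443.8–419.2), Devonian (419.2–358.9), Carboniferous (358.9–298.9).

239.9 million years; Cambrian, Ordovician, Silurian, Devonian, Carboniferous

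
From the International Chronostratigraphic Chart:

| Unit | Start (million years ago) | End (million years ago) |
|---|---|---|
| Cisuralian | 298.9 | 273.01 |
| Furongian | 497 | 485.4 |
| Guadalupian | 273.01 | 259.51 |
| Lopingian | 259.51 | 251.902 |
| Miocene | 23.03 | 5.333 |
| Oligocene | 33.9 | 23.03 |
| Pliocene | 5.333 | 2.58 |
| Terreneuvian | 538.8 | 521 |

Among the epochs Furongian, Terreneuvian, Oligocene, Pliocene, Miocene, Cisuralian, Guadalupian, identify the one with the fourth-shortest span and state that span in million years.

Guadalupian, 13.5 million years

Durations: Furongian 11.6; Terreneuvian 17.8; Oligocene 10.87; Pliocene 2.753; Miocene 17.697; Cisuralian 25.89; Guadalupian 13.5 Myr.
Sorted shortest-first: Pliocene (2.753), Oligocene (10.87), Furongian (11.6), Guadalupian (13.5), Miocene (17.697), Terreneuvian (17.8), Cisuralian (25.89).
The fourth shortest is Guadalupian at 13.5 Myr.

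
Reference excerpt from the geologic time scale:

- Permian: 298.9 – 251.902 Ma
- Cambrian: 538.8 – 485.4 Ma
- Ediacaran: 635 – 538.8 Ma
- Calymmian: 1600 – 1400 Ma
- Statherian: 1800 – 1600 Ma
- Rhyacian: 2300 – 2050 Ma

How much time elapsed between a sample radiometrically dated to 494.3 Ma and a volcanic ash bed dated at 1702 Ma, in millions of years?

1702 − 494.3 = 1207.7 million years.

1207.7 million years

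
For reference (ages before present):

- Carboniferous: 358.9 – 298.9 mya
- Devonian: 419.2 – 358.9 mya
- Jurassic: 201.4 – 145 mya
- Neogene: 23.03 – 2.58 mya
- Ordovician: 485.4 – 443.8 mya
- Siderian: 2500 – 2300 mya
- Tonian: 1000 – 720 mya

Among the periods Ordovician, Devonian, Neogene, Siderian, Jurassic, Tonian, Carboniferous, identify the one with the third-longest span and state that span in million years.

Durations: Ordovician 41.6; Devonian 60.3; Neogene 20.45; Siderian 200; Jurassic 56.4; Tonian 280; Carboniferous 60 Myr.
Sorted longest-first: Tonian (280), Siderian (200), Devonian (60.3), Carboniferous (60), Jurassic (56.4), Ordovician (41.6), Neogene (20.45).
The third longest is Devonian at 60.3 Myr.

Devonian, 60.3 million years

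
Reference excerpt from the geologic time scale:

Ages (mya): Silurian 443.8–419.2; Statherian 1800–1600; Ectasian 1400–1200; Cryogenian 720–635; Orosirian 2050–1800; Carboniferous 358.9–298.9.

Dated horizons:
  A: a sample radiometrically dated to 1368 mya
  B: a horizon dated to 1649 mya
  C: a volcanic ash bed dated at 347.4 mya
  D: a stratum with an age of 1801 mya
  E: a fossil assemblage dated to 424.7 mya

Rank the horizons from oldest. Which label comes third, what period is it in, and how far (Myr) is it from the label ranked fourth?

A, in the Ectasian; 943.3 million years to E

Sorted oldest-first by Ma: D (1801), B (1649), A (1368), E (424.7), C (347.4).
The third oldest is A at 1368 Ma, which lies in 1400–1200 Ma: the Ectasian.
The fourth oldest is E at 424.7 Ma; separation = |1368 − 424.7| = 943.3 Myr.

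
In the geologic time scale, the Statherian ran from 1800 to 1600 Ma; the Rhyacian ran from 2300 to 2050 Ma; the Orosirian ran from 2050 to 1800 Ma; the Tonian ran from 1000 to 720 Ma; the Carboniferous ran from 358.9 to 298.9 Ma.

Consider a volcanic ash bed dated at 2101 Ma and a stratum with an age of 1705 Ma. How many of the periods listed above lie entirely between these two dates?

The older date is 2101 Ma and the younger is 1705 Ma.
Periods with start < 2101 and end > 1705 Ma: Orosirian (2050–1800).
That is 1 complete period.

1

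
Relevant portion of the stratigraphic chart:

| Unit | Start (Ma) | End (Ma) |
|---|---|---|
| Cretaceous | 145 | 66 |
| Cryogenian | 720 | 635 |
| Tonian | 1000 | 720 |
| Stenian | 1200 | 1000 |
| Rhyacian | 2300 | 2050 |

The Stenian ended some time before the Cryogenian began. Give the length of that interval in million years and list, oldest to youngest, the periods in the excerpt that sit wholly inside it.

End of Stenian = 1000 Ma; start of Cryogenian = 720 Ma.
Gap = 1000 − 720 = 280 Myr.
Periods wholly inside 1000–720 Ma: Tonian (1000–720).

280 million years; Tonian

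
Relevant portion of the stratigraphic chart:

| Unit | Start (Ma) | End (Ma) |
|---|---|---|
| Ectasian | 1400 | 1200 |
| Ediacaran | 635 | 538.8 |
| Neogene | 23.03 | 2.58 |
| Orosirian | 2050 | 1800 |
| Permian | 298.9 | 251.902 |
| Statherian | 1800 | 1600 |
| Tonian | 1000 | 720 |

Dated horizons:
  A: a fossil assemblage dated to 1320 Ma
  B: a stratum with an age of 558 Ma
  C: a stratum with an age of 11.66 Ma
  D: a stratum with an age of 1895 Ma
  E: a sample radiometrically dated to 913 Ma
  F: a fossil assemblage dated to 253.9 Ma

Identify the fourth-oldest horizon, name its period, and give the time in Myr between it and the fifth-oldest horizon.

Larger Ma means older, so oldest first: D 1895 > A 1320 > E 913 > B 558 > F 253.9 > C 11.66.
Counting 4 along gives B (558 Ma); the excerpt puts that inside the Ediacaran, 635–538.8 Ma.
Next in line is F (253.9 Ma), and 558 − 253.9 = 304.1 Myr.

B, in the Ediacaran; 304.1 million years to F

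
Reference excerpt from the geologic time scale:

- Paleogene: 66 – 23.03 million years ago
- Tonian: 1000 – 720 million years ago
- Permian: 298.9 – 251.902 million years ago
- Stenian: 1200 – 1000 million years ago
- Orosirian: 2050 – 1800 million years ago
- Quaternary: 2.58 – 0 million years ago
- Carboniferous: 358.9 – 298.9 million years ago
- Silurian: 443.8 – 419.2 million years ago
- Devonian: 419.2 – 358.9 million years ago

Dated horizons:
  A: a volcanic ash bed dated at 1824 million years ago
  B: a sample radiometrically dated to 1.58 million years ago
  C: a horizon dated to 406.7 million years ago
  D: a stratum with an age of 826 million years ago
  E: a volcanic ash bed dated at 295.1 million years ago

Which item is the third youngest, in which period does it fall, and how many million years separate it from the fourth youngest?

Smaller Ma means younger, so youngest first: B 1.58 < E 295.1 < C 406.7 < D 826 < A 1824.
Counting 3 along gives C (406.7 Ma); the excerpt puts that inside the Devonian, 419.2–358.9 Ma.
Next in line is D (826 Ma), and 826 − 406.7 = 419.3 Myr.

C, in the Devonian; 419.3 million years to D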